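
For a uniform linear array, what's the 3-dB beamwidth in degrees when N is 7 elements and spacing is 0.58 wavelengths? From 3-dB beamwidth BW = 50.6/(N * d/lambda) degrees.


BW = 50.6 / (7 * 0.58) = 50.6 / 4.06 = 12.46

12.46 deg


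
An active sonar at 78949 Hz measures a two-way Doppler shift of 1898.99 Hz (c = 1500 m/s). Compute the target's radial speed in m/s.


18.04 m/s


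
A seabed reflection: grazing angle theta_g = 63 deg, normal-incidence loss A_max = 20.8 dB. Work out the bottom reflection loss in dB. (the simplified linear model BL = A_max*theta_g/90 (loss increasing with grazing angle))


BL = A_max * theta_g / 90 = 20.8 * 63 / 90 = 14.56

14.56 dB


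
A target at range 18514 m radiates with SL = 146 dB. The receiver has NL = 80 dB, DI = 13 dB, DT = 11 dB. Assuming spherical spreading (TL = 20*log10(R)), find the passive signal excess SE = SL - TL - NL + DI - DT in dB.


Step 1: TL = 20*log10(18514) = 85.35 dB
Step 2: SE = 146 - 85.35 - 80 + 13 - 11 = -17.35

-17.35 dB


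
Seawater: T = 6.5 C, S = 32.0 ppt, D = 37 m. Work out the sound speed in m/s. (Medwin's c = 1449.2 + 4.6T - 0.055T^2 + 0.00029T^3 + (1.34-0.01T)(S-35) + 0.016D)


c = 1449.2 + 4.6*6.5 - 0.055*6.5^2 + 0.00029*6.5^3 + (1.34 - 0.01*6.5)*(32.0 - 35) + 0.016*37 = 1473.62

1473.62 m/s


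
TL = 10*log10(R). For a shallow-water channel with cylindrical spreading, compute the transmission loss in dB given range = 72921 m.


TL = 10*log10(72921) = 48.63

48.63 dB


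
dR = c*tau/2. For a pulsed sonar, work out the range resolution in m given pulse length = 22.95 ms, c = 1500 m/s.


17.2125 m


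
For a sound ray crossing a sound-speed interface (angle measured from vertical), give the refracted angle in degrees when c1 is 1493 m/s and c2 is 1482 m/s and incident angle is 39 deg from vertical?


sin(theta2) = (c2/c1)*sin(theta1) = (1482/1493)*sin(39 deg) = 0.62468
theta2 = arcsin(0.62468) = 38.66

38.66 deg


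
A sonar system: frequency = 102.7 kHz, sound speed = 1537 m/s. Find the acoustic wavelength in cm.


lambda = c/f = 1537 / 102700 = 0.015 m = 1.5 cm

1.5 cm


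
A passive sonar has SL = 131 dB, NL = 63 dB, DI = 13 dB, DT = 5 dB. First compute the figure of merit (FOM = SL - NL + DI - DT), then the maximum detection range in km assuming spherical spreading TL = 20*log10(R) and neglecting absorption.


Step 1: FOM = SL - NL + DI - DT = 131 - 63 + 13 - 5 = 76 dB
Step 2: at max range FOM = TL = 20*log10(R), so R = 10^(76/20) = 6309.57 m = 6.31 km

6.31 km


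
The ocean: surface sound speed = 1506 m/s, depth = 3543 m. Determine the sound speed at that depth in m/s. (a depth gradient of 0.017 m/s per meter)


c = 1506 + 0.017 * 3543 = 1566.231

1566.231 m/s


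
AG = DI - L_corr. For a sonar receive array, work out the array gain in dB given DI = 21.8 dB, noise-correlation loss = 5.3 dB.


16.5 dB


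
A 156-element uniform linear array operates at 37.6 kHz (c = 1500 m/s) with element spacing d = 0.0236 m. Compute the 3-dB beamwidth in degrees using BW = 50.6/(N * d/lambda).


Step 1: lambda = 1500/37600 = 0.03989 m
Step 2: d/lambda = 0.0236/0.03989 = 0.5916
Step 3: BW = 50.6/(N * d/lambda) = 50.6/(156 * 0.5916) = 0.55

0.55 deg


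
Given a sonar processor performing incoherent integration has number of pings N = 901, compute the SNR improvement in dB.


Gain = 5*log10(901) = 14.77

14.77 dB


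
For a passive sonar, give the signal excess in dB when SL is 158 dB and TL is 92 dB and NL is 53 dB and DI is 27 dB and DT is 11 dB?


SE = SL - TL - NL + DI - DT = 158 - 92 - 53 + 27 - 11 = 29

29 dB


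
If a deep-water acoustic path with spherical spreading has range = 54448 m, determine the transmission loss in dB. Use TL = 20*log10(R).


TL = 20*log10(54448) = 94.72

94.72 dB


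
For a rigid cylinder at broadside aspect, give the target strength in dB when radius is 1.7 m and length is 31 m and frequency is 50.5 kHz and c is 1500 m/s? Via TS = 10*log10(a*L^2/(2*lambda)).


44.39 dB


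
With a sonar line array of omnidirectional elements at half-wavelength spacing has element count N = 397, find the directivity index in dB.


DI = 10*log10(397) = 25.99

25.99 dB


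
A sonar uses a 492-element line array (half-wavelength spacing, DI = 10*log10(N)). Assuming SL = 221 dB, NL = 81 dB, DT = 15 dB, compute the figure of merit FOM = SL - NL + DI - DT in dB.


151.92 dB


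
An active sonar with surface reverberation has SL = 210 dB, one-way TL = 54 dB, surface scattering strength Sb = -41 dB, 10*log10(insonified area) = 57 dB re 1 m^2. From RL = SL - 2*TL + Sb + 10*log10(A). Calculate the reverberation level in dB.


RL = SL - 2*TL + Sb + 10*log10(A) = 210 - 2*54 + (-41) + 57 = 118

118 dB


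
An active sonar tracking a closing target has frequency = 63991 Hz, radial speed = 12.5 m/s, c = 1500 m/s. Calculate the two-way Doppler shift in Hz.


1066.52 Hz


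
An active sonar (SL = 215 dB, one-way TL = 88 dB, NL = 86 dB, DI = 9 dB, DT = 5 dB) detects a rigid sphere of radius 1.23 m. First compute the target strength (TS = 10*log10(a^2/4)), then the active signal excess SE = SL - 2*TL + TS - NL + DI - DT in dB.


Step 1: TS = 10*log10(1.23^2/4) = -4.22 dB
Step 2: SE = SL - 2*TL + TS - NL + DI - DT = 215 - 2*88 + (-4.22) - 86 + 9 - 5 = -47.22

-47.22 dB


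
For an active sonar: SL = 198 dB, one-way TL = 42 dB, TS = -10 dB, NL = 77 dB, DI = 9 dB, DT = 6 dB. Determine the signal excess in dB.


30 dB


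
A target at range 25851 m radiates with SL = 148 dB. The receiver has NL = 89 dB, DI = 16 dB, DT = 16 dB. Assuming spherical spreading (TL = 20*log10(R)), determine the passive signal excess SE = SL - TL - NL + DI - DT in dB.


Step 1: TL = 20*log10(25851) = 88.25 dB
Step 2: SE = 148 - 88.25 - 89 + 16 - 16 = -29.25

-29.25 dB


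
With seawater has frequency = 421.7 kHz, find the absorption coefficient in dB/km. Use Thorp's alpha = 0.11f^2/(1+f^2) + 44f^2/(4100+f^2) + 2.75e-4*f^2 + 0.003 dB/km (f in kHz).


f^2 = 177830.89
alpha = 0.11*177830.89/(1+177830.89) + 44*177830.89/(4100+177830.89) + 2.75e-4*177830.89 + 0.003 = 92.025

92.025 dB/km


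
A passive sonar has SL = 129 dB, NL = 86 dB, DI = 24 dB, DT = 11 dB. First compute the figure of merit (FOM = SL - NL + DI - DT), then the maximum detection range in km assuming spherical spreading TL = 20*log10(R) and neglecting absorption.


Step 1: FOM = SL - NL + DI - DT = 129 - 86 + 24 - 11 = 56 dB
Step 2: at max range FOM = TL = 20*log10(R), so R = 10^(56/20) = 630.96 m = 0.63 km

0.63 km


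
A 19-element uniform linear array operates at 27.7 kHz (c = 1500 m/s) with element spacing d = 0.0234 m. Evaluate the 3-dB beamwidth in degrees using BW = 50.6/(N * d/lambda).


6.16 deg


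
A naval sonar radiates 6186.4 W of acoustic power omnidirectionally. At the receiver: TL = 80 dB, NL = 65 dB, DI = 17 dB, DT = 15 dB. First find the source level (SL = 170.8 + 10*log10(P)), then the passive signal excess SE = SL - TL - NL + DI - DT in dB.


Step 1: SL = 170.8 + 10*log10(6186.4) = 208.71 dB
Step 2: SE = SL - TL - NL + DI - DT = 208.71 - 80 - 65 + 17 - 15 = 65.71

65.71 dB


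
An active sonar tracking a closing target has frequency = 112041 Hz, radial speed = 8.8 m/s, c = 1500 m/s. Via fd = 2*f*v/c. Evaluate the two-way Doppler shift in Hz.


fd = 2*f*v/c = 2 * 112041 * 8.8 / 1500 = 1314.61

1314.61 Hz


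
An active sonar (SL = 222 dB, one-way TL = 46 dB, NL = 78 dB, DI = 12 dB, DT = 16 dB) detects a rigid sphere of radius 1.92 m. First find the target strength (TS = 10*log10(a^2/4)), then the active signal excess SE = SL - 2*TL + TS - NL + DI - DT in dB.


Step 1: TS = 10*log10(1.92^2/4) = -0.35 dB
Step 2: SE = SL - 2*TL + TS - NL + DI - DT = 222 - 2*46 + (-0.35) - 78 + 12 - 16 = 47.65

47.65 dB


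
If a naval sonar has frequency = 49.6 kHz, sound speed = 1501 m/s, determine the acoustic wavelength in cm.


lambda = c/f = 1501 / 49600 = 0.0303 m = 3.03 cm

3.03 cm


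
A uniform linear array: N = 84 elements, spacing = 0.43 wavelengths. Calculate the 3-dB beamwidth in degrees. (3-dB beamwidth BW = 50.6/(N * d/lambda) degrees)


BW = 50.6 / (84 * 0.43) = 50.6 / 36.12 = 1.4

1.4 deg


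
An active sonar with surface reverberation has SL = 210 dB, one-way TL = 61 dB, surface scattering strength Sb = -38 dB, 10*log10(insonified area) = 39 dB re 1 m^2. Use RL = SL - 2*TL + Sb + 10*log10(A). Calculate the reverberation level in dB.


RL = SL - 2*TL + Sb + 10*log10(A) = 210 - 2*61 + (-38) + 39 = 89

89 dB


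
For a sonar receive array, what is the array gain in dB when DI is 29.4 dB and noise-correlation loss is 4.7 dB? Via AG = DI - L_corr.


AG = DI - L_corr = 29.4 - 4.7 = 24.7

24.7 dB


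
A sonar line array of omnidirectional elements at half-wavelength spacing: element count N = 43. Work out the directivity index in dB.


16.33 dB


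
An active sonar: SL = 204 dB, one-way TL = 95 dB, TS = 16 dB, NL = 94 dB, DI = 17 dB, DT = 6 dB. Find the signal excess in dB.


SE = SL - 2*TL + TS - NL + DI - DT = 204 - 2*95 + (16) - 94 + 17 - 6 = -53

-53 dB


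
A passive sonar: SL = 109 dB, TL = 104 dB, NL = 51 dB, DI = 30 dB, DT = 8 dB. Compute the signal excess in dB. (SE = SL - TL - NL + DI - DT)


SE = SL - TL - NL + DI - DT = 109 - 104 - 51 + 30 - 8 = -24

-24 dB


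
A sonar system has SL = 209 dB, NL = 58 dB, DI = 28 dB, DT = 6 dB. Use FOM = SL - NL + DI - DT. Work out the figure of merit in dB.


FOM = SL - NL + DI - DT = 209 - 58 + 28 - 6 = 173

173 dB


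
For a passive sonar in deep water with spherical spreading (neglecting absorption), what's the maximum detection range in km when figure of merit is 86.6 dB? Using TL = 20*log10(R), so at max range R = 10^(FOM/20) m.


At max range FOM = TL, so 20*log10(R) = 86.6
R = 10^(86.6/20) = 21379.62 m = 21.38 km

21.38 km


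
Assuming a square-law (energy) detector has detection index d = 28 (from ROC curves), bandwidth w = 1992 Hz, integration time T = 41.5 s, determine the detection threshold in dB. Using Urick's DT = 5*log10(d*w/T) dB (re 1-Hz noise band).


15.64 dB


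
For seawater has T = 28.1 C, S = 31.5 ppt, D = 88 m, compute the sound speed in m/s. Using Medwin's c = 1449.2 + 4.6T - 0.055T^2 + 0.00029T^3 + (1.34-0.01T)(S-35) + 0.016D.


c = 1449.2 + 4.6*28.1 - 0.055*28.1^2 + 0.00029*28.1^3 + (1.34 - 0.01*28.1)*(31.5 - 35) + 0.016*88 = 1539.17

1539.17 m/s


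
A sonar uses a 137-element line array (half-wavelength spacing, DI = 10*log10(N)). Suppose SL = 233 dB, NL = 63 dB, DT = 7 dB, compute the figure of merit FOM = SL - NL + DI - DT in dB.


184.37 dB


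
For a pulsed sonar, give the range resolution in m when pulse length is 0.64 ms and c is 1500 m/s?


dR = c*tau/2 = 1500 * 0.64e-3 / 2 = 0.48

0.48 m


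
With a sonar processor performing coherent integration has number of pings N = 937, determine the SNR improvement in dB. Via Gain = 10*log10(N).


29.72 dB


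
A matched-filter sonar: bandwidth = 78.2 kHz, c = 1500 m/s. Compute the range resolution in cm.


dR = c/(2*BW) = 1500 / (2 * 78.2e3) = 0.0096 m = 0.96 cm

0.96 cm


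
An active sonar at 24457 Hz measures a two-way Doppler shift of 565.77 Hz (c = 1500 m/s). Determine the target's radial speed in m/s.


17.35 m/s


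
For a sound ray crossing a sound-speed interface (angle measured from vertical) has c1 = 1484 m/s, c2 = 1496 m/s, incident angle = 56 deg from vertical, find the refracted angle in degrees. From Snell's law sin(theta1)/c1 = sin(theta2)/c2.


sin(theta2) = (c2/c1)*sin(theta1) = (1496/1484)*sin(56 deg) = 0.83574
theta2 = arcsin(0.83574) = 56.69

56.69 deg


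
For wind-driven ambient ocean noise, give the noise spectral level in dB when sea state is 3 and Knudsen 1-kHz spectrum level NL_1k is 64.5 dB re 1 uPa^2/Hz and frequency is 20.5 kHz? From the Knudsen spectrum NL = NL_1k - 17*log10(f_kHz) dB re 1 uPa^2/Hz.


NL = NL_1k - 17*log10(f_kHz) = 64.5 - 17*log10(20.5) = 64.5 - (22.3) = 42.2

42.2 dB


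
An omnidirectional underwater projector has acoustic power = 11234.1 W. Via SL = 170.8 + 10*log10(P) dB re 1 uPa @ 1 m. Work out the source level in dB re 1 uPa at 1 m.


SL = 170.8 + 10*log10(11234.1) = 170.8 + 40.51 = 211.31

211.31 dB


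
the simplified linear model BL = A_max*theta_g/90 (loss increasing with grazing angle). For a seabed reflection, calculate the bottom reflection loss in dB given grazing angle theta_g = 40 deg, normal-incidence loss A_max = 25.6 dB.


BL = A_max * theta_g / 90 = 25.6 * 40 / 90 = 11.38

11.38 dB


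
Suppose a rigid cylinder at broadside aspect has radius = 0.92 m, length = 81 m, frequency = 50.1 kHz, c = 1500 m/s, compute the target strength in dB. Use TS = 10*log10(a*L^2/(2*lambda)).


lambda = 1500/50100 = 0.02994 m
TS = 10*log10(0.92*81^2/(2*0.02994)) = 50.03

50.03 dB


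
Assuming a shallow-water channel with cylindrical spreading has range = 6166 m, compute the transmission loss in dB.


TL = 10*log10(6166) = 37.9

37.9 dB


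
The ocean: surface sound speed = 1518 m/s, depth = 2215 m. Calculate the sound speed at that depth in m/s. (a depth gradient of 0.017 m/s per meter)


1555.655 m/s


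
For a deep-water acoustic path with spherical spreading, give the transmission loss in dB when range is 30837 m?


89.78 dB


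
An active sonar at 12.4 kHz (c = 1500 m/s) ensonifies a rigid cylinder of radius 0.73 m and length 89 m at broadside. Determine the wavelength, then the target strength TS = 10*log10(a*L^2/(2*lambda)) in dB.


Step 1: lambda = c/f = 1500/12400 = 0.12097 m
Step 2: TS = 10*log10(a*L^2/(2*lambda)) = 10*log10(0.73*89^2/(2*0.12097)) = 43.78

43.78 dB


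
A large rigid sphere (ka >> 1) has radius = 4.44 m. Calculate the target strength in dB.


TS = 10*log10(4.44^2 / 4) = 10*log10(4.9284) = 6.93

6.93 dB


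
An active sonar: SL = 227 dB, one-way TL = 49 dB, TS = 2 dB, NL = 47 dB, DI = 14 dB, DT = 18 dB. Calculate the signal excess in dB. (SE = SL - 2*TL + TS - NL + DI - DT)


80 dB


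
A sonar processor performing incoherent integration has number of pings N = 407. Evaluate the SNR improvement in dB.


Gain = 5*log10(407) = 13.05

13.05 dB


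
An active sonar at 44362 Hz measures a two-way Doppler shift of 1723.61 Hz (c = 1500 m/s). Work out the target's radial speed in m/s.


29.14 m/s


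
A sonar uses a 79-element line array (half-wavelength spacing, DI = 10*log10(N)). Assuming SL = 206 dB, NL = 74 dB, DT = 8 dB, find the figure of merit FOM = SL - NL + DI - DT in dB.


Step 1: DI = 10*log10(79) = 18.98 dB
Step 2: FOM = SL - NL + DI - DT = 206 - 74 + 18.98 - 8 = 142.98

142.98 dB


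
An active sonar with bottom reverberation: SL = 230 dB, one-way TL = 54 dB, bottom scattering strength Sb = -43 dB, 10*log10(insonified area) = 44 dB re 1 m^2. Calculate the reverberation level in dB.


RL = SL - 2*TL + Sb + 10*log10(A) = 230 - 2*54 + (-43) + 44 = 123

123 dB


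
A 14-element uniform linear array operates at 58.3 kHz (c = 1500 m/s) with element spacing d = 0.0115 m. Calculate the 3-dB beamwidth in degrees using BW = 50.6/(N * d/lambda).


Step 1: lambda = 1500/58300 = 0.02573 m
Step 2: d/lambda = 0.0115/0.02573 = 0.4469
Step 3: BW = 50.6/(N * d/lambda) = 50.6/(14 * 0.4469) = 8.09

8.09 deg


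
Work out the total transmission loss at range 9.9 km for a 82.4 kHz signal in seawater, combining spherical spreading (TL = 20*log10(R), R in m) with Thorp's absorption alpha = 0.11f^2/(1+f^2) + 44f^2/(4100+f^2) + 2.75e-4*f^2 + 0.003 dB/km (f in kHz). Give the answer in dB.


Step 1 (Thorp): alpha = 0.11*6789.76/(1+6789.76) + 44*6789.76/(4100+6789.76) + 2.75e-4*6789.76 + 0.003 = 29.4141 dB/km
Step 2: TL_spread = 20*log10(9900) = 79.91 dB
Step 3: TL_abs = alpha*R = 29.4141 * 9.9 = 291.2 dB
Step 4: TL_total = 79.91 + 291.2 = 371.11

371.11 dB


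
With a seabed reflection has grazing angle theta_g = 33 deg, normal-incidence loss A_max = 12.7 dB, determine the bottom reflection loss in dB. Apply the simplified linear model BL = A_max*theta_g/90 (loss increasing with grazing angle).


BL = A_max * theta_g / 90 = 12.7 * 33 / 90 = 4.66

4.66 dB


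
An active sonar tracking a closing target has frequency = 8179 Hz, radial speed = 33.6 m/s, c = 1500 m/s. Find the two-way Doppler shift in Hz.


fd = 2*f*v/c = 2 * 8179 * 33.6 / 1500 = 366.42

366.42 Hz


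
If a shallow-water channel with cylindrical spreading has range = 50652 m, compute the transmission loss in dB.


TL = 10*log10(50652) = 47.05

47.05 dB


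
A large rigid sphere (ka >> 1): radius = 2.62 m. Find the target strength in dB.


2.35 dB


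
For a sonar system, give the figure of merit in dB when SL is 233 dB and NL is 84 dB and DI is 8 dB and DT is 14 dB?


143 dB


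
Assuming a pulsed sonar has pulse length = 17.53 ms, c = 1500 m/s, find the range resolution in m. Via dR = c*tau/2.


13.1475 m


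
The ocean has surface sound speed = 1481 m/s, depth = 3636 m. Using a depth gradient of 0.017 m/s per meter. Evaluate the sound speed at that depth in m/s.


c = 1481 + 0.017 * 3636 = 1542.812

1542.812 m/s


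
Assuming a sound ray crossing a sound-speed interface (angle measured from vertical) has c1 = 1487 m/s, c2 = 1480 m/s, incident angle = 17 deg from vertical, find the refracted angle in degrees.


sin(theta2) = (c2/c1)*sin(theta1) = (1480/1487)*sin(17 deg) = 0.291
theta2 = arcsin(0.291) = 16.92

16.92 deg


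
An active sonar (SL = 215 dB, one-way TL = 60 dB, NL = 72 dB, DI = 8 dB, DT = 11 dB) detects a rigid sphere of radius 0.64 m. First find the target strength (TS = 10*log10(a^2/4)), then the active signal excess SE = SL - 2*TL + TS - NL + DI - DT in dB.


Step 1: TS = 10*log10(0.64^2/4) = -9.9 dB
Step 2: SE = SL - 2*TL + TS - NL + DI - DT = 215 - 2*60 + (-9.9) - 72 + 8 - 11 = 10.1

10.1 dB


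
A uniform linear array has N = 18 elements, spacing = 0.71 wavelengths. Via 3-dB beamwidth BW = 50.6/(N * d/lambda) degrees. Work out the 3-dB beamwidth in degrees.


BW = 50.6 / (18 * 0.71) = 50.6 / 12.78 = 3.96

3.96 deg


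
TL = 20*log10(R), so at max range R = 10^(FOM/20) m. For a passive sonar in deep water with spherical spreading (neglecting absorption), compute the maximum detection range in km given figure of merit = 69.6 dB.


At max range FOM = TL, so 20*log10(R) = 69.6
R = 10^(69.6/20) = 3019.95 m = 3.02 km

3.02 km


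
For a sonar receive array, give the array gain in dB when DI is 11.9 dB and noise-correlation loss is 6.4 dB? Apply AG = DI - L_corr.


AG = DI - L_corr = 11.9 - 6.4 = 5.5

5.5 dB


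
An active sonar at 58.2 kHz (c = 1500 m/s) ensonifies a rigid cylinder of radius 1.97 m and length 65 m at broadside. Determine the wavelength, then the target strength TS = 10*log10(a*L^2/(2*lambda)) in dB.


Step 1: lambda = c/f = 1500/58200 = 0.02577 m
Step 2: TS = 10*log10(a*L^2/(2*lambda)) = 10*log10(1.97*65^2/(2*0.02577)) = 52.08

52.08 dB


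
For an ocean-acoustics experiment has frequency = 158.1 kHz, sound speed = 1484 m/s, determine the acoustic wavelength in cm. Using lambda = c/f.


lambda = c/f = 1484 / 158100 = 0.0094 m = 0.94 cm

0.94 cm


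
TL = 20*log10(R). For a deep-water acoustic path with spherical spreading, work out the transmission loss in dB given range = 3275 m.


70.3 dB


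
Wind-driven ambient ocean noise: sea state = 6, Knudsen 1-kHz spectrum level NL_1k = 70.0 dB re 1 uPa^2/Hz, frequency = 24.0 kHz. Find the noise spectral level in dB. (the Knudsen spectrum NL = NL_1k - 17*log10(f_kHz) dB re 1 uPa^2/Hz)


NL = NL_1k - 17*log10(f_kHz) = 70.0 - 17*log10(24.0) = 70.0 - (23.46) = 46.54

46.54 dB


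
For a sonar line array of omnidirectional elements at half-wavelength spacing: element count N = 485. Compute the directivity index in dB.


DI = 10*log10(485) = 26.86

26.86 dB


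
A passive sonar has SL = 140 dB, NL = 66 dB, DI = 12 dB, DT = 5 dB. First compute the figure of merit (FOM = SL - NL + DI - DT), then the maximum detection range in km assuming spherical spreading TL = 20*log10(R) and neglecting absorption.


Step 1: FOM = SL - NL + DI - DT = 140 - 66 + 12 - 5 = 81 dB
Step 2: at max range FOM = TL = 20*log10(R), so R = 10^(81/20) = 11220.18 m = 11.22 km

11.22 km


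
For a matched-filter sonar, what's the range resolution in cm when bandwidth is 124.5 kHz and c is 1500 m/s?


dR = c/(2*BW) = 1500 / (2 * 124.5e3) = 0.006 m = 0.6 cm

0.6 cm


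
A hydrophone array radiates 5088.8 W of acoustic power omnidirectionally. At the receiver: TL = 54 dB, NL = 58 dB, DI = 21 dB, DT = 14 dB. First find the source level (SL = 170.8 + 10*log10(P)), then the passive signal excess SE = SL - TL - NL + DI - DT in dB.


Step 1: SL = 170.8 + 10*log10(5088.8) = 207.87 dB
Step 2: SE = SL - TL - NL + DI - DT = 207.87 - 54 - 58 + 21 - 14 = 102.87

102.87 dB


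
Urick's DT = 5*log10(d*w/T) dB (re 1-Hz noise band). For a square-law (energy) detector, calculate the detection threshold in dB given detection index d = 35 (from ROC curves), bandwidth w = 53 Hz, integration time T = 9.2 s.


DT = 5*log10(d*w/T) = 5*log10(35 * 53 / 9.2) = 5*log10(201.63) = 11.52

11.52 dB


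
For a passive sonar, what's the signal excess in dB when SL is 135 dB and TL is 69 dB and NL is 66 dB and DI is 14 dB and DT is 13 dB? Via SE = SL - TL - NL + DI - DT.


SE = SL - TL - NL + DI - DT = 135 - 69 - 66 + 14 - 13 = 1

1 dB


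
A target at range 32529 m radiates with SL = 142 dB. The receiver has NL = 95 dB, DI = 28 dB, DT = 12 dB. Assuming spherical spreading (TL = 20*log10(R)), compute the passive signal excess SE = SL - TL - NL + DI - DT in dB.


Step 1: TL = 20*log10(32529) = 90.25 dB
Step 2: SE = 142 - 90.25 - 95 + 28 - 12 = -27.25

-27.25 dB


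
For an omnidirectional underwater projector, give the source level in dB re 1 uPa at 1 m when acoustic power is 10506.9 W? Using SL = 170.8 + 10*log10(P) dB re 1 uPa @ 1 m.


SL = 170.8 + 10*log10(10506.9) = 170.8 + 40.21 = 211.01

211.01 dB


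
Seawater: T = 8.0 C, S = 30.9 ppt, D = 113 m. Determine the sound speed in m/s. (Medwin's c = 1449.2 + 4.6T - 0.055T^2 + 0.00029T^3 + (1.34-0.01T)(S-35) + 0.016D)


c = 1449.2 + 4.6*8.0 - 0.055*8.0^2 + 0.00029*8.0^3 + (1.34 - 0.01*8.0)*(30.9 - 35) + 0.016*113 = 1479.27

1479.27 m/s


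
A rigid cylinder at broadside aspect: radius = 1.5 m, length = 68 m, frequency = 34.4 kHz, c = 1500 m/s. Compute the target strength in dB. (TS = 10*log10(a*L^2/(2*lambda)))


lambda = 1500/34400 = 0.0436 m
TS = 10*log10(1.5*68^2/(2*0.0436)) = 49.01

49.01 dB


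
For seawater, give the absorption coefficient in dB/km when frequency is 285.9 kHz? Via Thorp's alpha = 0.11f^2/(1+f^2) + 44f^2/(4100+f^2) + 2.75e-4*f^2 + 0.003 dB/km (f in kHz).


f^2 = 81738.81
alpha = 0.11*81738.81/(1+81738.81) + 44*81738.81/(4100+81738.81) + 2.75e-4*81738.81 + 0.003 = 64.49

64.49 dB/km


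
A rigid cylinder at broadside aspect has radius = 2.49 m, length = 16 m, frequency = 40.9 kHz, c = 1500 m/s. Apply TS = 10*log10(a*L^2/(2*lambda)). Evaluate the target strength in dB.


39.39 dB


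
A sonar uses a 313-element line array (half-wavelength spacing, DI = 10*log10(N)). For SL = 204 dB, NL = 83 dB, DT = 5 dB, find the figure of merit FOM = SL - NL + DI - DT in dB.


140.96 dB


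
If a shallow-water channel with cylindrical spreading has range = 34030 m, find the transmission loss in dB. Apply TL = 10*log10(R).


TL = 10*log10(34030) = 45.32

45.32 dB


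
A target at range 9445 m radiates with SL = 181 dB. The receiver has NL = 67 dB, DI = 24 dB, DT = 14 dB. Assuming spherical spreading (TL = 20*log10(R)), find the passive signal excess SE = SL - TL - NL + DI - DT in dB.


44.5 dB


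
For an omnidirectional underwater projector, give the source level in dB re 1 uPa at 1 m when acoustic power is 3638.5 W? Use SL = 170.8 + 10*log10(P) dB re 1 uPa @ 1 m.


SL = 170.8 + 10*log10(3638.5) = 170.8 + 35.61 = 206.41

206.41 dB


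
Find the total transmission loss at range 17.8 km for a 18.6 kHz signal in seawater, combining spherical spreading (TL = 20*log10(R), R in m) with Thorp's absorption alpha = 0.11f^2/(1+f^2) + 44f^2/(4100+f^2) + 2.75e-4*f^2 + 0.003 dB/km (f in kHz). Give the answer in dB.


Step 1 (Thorp): alpha = 0.11*345.96/(1+345.96) + 44*345.96/(4100+345.96) + 2.75e-4*345.96 + 0.003 = 3.6317 dB/km
Step 2: TL_spread = 20*log10(17800) = 85.01 dB
Step 3: TL_abs = alpha*R = 3.6317 * 17.8 = 64.64 dB
Step 4: TL_total = 85.01 + 64.64 = 149.65

149.65 dB


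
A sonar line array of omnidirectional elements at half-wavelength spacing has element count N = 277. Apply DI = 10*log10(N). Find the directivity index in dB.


DI = 10*log10(277) = 24.42

24.42 dB


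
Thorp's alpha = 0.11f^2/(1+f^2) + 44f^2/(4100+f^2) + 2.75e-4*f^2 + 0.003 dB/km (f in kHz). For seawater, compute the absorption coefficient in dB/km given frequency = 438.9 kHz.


f^2 = 192633.21
alpha = 0.11*192633.21/(1+192633.21) + 44*192633.21/(4100+192633.21) + 2.75e-4*192633.21 + 0.003 = 96.17

96.17 dB/km


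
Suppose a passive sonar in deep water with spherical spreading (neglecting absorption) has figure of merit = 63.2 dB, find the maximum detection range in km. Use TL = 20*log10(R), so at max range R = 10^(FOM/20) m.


At max range FOM = TL, so 20*log10(R) = 63.2
R = 10^(63.2/20) = 1445.44 m = 1.45 km

1.45 km


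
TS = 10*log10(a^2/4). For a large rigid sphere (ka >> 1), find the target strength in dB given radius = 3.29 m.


4.32 dB


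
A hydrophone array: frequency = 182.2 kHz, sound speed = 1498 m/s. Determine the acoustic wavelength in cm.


0.82 cm


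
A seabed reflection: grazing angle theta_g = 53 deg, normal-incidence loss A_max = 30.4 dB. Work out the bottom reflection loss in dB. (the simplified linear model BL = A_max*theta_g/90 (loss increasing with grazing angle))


BL = A_max * theta_g / 90 = 30.4 * 53 / 90 = 17.9

17.9 dB


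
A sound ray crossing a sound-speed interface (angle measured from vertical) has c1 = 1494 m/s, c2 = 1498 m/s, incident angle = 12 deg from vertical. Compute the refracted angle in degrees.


sin(theta2) = (c2/c1)*sin(theta1) = (1498/1494)*sin(12 deg) = 0.20847
theta2 = arcsin(0.20847) = 12.03

12.03 deg


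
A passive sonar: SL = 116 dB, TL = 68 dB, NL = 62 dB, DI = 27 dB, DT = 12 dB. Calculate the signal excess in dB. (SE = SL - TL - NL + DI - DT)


1 dB


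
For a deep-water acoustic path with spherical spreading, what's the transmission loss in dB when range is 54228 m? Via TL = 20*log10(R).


TL = 20*log10(54228) = 94.68

94.68 dB


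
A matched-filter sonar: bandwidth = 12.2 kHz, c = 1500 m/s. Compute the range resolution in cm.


dR = c/(2*BW) = 1500 / (2 * 12.2e3) = 0.0615 m = 6.15 cm

6.15 cm


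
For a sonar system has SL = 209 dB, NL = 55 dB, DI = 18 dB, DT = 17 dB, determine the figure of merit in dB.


FOM = SL - NL + DI - DT = 209 - 55 + 18 - 17 = 155

155 dB


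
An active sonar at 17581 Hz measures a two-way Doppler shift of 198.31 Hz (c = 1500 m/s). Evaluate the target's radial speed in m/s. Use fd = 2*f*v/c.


From fd = 2*f*v/c, v = c*fd/(2*f) = 1500 * 198.31 / (2*17581) = 8.46

8.46 m/s


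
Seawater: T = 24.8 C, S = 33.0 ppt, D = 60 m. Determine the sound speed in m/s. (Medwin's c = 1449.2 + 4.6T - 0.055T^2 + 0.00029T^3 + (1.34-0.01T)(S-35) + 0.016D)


1532.65 m/s


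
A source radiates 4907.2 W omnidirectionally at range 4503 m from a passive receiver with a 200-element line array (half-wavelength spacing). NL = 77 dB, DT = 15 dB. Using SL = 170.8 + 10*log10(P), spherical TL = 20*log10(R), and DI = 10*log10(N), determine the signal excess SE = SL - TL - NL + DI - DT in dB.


65.65 dB


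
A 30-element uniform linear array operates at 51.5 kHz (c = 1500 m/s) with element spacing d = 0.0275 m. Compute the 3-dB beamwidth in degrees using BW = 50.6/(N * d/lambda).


Step 1: lambda = 1500/51500 = 0.02913 m
Step 2: d/lambda = 0.0275/0.02913 = 0.944
Step 3: BW = 50.6/(N * d/lambda) = 50.6/(30 * 0.944) = 1.79

1.79 deg


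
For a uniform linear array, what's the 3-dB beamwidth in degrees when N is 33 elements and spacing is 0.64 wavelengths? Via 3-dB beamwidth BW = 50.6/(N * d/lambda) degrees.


2.4 deg


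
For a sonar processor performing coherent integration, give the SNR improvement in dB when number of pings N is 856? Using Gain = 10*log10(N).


Gain = 10*log10(856) = 29.32

29.32 dB


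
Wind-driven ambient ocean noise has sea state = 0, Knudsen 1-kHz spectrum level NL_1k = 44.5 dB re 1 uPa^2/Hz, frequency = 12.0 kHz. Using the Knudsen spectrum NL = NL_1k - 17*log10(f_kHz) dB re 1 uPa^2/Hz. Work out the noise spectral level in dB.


NL = NL_1k - 17*log10(f_kHz) = 44.5 - 17*log10(12.0) = 44.5 - (18.35) = 26.15

26.15 dB


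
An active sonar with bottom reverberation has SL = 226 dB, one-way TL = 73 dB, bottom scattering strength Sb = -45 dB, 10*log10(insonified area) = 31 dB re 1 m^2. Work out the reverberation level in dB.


RL = SL - 2*TL + Sb + 10*log10(A) = 226 - 2*73 + (-45) + 31 = 66

66 dB


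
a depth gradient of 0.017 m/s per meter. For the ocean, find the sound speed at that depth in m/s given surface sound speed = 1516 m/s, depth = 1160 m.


c = 1516 + 0.017 * 1160 = 1535.72

1535.72 m/s


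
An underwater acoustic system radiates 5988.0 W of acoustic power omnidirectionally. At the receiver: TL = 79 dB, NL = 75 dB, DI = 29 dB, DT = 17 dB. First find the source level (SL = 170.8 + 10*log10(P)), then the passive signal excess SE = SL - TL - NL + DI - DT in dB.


Step 1: SL = 170.8 + 10*log10(5988.0) = 208.57 dB
Step 2: SE = SL - TL - NL + DI - DT = 208.57 - 79 - 75 + 29 - 17 = 66.57

66.57 dB


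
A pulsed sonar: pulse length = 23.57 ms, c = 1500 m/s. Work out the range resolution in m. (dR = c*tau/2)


17.6775 m


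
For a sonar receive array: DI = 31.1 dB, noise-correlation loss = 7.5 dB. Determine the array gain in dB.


AG = DI - L_corr = 31.1 - 7.5 = 23.6

23.6 dB


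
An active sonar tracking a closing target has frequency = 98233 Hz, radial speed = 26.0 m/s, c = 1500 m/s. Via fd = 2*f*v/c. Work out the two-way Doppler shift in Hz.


3405.41 Hz


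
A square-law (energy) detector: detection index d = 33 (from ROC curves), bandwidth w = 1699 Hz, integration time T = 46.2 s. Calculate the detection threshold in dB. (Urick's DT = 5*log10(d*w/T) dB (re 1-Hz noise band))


15.42 dB


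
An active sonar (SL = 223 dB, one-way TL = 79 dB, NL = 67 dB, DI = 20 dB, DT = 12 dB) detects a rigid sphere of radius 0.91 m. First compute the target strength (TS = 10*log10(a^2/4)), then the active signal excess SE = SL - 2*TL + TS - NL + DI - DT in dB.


Step 1: TS = 10*log10(0.91^2/4) = -6.84 dB
Step 2: SE = SL - 2*TL + TS - NL + DI - DT = 223 - 2*79 + (-6.84) - 67 + 20 - 12 = -0.84

-0.84 dB


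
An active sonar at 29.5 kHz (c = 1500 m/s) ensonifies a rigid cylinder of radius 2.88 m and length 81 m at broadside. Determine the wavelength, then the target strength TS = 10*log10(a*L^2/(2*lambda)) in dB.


Step 1: lambda = c/f = 1500/29500 = 0.05085 m
Step 2: TS = 10*log10(a*L^2/(2*lambda)) = 10*log10(2.88*81^2/(2*0.05085)) = 52.69

52.69 dB


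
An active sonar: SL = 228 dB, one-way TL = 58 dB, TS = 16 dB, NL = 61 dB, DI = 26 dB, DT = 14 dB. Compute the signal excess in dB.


79 dB


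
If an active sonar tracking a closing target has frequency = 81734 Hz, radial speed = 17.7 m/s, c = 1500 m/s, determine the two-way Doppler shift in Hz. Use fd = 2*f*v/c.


fd = 2*f*v/c = 2 * 81734 * 17.7 / 1500 = 1928.92

1928.92 Hz


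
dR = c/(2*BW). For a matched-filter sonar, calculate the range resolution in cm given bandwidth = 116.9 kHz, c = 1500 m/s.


0.64 cm


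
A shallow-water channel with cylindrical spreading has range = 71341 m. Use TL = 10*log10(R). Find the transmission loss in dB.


TL = 10*log10(71341) = 48.53

48.53 dB


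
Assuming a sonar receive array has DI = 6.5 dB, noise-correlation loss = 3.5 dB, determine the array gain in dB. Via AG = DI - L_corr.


AG = DI - L_corr = 6.5 - 3.5 = 3.0

3.0 dB


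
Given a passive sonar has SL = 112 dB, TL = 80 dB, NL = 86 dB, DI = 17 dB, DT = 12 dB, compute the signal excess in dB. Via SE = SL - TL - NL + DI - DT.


SE = SL - TL - NL + DI - DT = 112 - 80 - 86 + 17 - 12 = -49

-49 dB


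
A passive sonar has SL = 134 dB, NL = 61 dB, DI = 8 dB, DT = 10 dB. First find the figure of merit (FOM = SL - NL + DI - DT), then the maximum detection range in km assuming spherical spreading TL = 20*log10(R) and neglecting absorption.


Step 1: FOM = SL - NL + DI - DT = 134 - 61 + 8 - 10 = 71 dB
Step 2: at max range FOM = TL = 20*log10(R), so R = 10^(71/20) = 3548.13 m = 3.55 km

3.55 km


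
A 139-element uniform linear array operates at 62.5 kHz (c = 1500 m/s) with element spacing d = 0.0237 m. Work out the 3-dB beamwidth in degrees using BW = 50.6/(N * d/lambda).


Step 1: lambda = 1500/62500 = 0.024 m
Step 2: d/lambda = 0.0237/0.024 = 0.9875
Step 3: BW = 50.6/(N * d/lambda) = 50.6/(139 * 0.9875) = 0.37

0.37 deg


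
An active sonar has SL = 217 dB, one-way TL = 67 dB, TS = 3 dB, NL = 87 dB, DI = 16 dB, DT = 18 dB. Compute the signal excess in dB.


SE = SL - 2*TL + TS - NL + DI - DT = 217 - 2*67 + (3) - 87 + 16 - 18 = -3

-3 dB


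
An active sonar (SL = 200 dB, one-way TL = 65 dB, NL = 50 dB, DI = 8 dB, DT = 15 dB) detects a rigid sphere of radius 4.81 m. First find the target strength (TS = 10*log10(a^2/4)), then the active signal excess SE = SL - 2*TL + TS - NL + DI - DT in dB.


Step 1: TS = 10*log10(4.81^2/4) = 7.62 dB
Step 2: SE = SL - 2*TL + TS - NL + DI - DT = 200 - 2*65 + (7.62) - 50 + 8 - 15 = 20.62

20.62 dB


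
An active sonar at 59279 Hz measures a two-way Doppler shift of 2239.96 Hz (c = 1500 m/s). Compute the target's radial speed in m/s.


From fd = 2*f*v/c, v = c*fd/(2*f) = 1500 * 2239.96 / (2*59279) = 28.34

28.34 m/s


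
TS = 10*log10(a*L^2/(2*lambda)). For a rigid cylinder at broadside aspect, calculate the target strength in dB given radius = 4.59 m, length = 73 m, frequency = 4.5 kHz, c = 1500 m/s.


45.65 dB


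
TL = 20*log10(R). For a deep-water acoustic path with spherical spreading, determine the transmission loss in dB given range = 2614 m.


TL = 20*log10(2614) = 68.35

68.35 dB


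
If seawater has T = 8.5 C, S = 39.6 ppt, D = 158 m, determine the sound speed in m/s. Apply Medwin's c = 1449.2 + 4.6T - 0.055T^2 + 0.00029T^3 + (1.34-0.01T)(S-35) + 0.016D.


c = 1449.2 + 4.6*8.5 - 0.055*8.5^2 + 0.00029*8.5^3 + (1.34 - 0.01*8.5)*(39.6 - 35) + 0.016*158 = 1492.81

1492.81 m/s


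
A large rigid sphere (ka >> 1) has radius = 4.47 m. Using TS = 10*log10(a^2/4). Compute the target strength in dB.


TS = 10*log10(4.47^2 / 4) = 10*log10(4.995225) = 6.99

6.99 dB


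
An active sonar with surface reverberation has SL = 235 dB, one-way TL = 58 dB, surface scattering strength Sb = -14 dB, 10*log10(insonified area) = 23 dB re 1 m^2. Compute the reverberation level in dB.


RL = SL - 2*TL + Sb + 10*log10(A) = 235 - 2*58 + (-14) + 23 = 128

128 dB


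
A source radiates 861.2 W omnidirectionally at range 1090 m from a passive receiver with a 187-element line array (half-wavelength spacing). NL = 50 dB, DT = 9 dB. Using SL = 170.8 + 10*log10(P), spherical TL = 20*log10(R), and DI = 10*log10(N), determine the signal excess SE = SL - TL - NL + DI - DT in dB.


103.12 dB


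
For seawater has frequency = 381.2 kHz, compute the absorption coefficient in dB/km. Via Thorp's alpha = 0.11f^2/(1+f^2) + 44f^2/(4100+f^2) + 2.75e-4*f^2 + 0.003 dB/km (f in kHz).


f^2 = 145313.44
alpha = 0.11*145313.44/(1+145313.44) + 44*145313.44/(4100+145313.44) + 2.75e-4*145313.44 + 0.003 = 82.867

82.867 dB/km


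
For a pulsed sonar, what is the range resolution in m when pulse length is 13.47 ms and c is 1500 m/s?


10.1025 m


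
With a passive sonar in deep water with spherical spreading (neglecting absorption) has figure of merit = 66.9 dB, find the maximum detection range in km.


2.21 km


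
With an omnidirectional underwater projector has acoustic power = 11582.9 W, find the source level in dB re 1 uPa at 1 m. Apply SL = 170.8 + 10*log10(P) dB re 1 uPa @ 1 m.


SL = 170.8 + 10*log10(11582.9) = 170.8 + 40.64 = 211.44

211.44 dB


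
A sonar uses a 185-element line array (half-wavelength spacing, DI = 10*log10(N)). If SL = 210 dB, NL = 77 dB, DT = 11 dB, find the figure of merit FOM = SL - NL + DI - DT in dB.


Step 1: DI = 10*log10(185) = 22.67 dB
Step 2: FOM = SL - NL + DI - DT = 210 - 77 + 22.67 - 11 = 144.67

144.67 dB


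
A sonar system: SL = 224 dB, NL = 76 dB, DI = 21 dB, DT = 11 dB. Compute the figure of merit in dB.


FOM = SL - NL + DI - DT = 224 - 76 + 21 - 11 = 158

158 dB


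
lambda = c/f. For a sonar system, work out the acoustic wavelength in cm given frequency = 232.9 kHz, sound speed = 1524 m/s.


0.65 cm


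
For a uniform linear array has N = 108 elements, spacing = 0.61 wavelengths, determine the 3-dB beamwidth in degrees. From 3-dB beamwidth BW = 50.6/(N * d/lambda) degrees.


BW = 50.6 / (108 * 0.61) = 50.6 / 65.88 = 0.77

0.77 deg


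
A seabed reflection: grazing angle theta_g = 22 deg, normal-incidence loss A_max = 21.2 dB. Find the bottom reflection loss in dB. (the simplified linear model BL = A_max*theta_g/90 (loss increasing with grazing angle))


BL = A_max * theta_g / 90 = 21.2 * 22 / 90 = 5.18

5.18 dB


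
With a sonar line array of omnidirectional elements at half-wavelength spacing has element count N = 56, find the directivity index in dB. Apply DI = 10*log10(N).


DI = 10*log10(56) = 17.48

17.48 dB


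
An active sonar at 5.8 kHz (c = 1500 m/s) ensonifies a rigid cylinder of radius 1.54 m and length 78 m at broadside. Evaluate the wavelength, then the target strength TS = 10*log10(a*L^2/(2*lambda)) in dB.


Step 1: lambda = c/f = 1500/5800 = 0.25862 m
Step 2: TS = 10*log10(a*L^2/(2*lambda)) = 10*log10(1.54*78^2/(2*0.25862)) = 42.58

42.58 dB


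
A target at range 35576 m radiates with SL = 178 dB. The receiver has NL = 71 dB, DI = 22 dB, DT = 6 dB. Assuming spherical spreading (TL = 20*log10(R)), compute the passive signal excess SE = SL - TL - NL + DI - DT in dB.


31.98 dB


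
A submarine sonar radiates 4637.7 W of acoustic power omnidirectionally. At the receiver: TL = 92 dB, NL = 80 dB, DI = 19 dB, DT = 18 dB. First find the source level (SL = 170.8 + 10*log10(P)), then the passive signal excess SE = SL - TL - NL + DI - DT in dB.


Step 1: SL = 170.8 + 10*log10(4637.7) = 207.46 dB
Step 2: SE = SL - TL - NL + DI - DT = 207.46 - 92 - 80 + 19 - 18 = 36.46

36.46 dB


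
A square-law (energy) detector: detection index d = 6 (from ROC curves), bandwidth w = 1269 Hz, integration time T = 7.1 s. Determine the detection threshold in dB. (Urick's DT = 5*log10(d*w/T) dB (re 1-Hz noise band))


DT = 5*log10(d*w/T) = 5*log10(6 * 1269 / 7.1) = 5*log10(1072.39) = 15.15

15.15 dB


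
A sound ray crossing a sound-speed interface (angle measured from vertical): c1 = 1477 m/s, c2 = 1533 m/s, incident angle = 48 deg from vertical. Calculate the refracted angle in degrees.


50.47 deg


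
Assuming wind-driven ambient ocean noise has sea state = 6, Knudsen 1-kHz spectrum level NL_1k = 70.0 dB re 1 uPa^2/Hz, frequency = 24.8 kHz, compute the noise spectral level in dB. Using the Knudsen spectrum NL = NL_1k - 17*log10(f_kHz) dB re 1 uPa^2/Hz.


NL = NL_1k - 17*log10(f_kHz) = 70.0 - 17*log10(24.8) = 70.0 - (23.71) = 46.29

46.29 dB


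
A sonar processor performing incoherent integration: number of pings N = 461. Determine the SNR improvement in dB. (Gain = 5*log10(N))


Gain = 5*log10(461) = 13.32

13.32 dB
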